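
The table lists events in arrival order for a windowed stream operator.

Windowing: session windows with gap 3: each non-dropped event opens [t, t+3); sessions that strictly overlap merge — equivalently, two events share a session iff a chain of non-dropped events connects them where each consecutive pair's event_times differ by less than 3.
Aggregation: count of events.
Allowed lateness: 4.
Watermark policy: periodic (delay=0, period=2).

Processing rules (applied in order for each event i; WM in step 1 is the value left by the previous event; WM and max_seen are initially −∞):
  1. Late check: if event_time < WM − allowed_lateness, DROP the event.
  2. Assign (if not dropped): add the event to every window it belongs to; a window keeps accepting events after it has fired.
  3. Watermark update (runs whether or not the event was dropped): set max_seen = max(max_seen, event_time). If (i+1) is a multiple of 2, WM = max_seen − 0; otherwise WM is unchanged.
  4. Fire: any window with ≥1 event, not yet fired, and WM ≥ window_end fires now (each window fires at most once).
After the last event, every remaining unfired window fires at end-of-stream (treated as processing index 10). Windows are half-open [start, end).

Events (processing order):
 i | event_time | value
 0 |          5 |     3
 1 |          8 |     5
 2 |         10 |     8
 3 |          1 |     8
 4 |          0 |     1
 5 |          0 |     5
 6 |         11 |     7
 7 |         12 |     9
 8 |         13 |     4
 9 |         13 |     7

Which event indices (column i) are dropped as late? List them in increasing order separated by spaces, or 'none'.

3 4 5

i=0 t=5 v=3: → [5,8); WM=−∞
i=1 t=8 v=5: → [8,11); WM=8
i=2 t=10 v=8: → [8,13); WM=8
i=3 t=1 v=8: DROP (t<8-4); WM=10
i=4 t=0 v=1: DROP (t<10-4); WM=10
i=5 t=0 v=5: DROP (t<10-4); WM=10
i=6 t=11 v=7: → [8,14); WM=10
i=7 t=12 v=9: → [8,15); WM=12
i=8 t=13 v=4: → [8,16); WM=12
i=9 t=13 v=7: → [8,16); WM=13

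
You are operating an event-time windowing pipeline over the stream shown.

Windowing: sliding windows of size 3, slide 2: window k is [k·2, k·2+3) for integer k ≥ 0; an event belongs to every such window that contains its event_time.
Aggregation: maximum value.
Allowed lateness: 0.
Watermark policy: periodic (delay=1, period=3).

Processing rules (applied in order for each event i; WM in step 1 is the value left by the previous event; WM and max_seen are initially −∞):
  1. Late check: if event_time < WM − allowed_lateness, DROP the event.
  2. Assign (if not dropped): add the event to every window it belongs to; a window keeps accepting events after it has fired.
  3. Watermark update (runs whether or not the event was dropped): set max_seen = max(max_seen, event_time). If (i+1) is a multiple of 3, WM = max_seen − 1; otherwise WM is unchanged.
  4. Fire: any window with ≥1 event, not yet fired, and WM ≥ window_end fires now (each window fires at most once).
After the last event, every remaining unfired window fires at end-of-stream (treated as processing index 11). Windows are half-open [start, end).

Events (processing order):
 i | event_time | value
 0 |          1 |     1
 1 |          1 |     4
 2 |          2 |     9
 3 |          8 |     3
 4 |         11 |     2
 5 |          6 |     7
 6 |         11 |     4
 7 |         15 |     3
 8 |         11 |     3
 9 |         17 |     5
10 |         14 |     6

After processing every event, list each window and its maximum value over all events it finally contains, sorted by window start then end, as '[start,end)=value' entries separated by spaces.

[0,3)=9 [2,5)=9 [4,7)=7 [6,9)=7 [8,11)=3 [10,13)=4 [12,15)=6 [14,17)=6 [16,19)=5

i=0 t=1 v=1: → [0,3); WM=−∞
i=1 t=1 v=4: → [0,3); WM=−∞
i=2 t=2 v=9: → [2,5),[0,3); WM=1
i=3 t=8 v=3: → [8,11),[6,9); WM=1
i=4 t=11 v=2: → [10,13); WM=1
i=5 t=6 v=7: → [6,9),[4,7); WM=10; [0,3) fires=9 [2,5) fires=9 [4,7) fires=7 [6,9) fires=7
i=6 t=11 v=4: → [10,13); WM=10
i=7 t=15 v=3: → [14,17); WM=10
i=8 t=11 v=3: → [10,13); WM=14; [8,11) fires=3 [10,13) fires=4
i=9 t=17 v=5: → [16,19); WM=14
i=10 t=14 v=6: → [14,17),[12,15); WM=14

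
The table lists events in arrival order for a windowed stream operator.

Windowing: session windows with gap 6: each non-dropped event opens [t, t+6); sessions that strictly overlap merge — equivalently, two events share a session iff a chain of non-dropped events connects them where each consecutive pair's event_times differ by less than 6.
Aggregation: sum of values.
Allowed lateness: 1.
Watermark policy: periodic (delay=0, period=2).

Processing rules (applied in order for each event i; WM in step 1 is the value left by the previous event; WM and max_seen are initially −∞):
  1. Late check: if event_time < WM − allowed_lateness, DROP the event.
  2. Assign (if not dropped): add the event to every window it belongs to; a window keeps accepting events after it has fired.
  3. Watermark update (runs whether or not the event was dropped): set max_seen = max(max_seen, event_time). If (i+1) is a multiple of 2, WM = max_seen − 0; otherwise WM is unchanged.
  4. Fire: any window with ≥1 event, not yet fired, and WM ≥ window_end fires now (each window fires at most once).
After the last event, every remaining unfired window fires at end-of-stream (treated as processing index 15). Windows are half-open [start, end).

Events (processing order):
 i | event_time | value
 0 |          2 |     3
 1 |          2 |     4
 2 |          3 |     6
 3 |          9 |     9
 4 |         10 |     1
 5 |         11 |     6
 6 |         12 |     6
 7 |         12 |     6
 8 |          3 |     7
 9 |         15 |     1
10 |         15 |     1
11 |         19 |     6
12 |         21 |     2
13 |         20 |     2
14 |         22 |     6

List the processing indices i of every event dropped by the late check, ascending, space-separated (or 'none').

8

i=0 t=2 v=3: → [2,8); WM=−∞
i=1 t=2 v=4: → [2,8); WM=2
i=2 t=3 v=6: → [2,9); WM=2
i=3 t=9 v=9: → [9,15); WM=9
i=4 t=10 v=1: → [9,16); WM=9
i=5 t=11 v=6: → [9,17); WM=11
i=6 t=12 v=6: → [9,18); WM=11
i=7 t=12 v=6: → [9,18); WM=12
i=8 t=3 v=7: DROP (t<12-1); WM=12
i=9 t=15 v=1: → [9,21); WM=15
i=10 t=15 v=1: → [9,21); WM=15
i=11 t=19 v=6: → [9,25); WM=19
i=12 t=21 v=2: → [9,27); WM=19
i=13 t=20 v=2: → [9,27); WM=21
i=14 t=22 v=6: → [9,28); WM=21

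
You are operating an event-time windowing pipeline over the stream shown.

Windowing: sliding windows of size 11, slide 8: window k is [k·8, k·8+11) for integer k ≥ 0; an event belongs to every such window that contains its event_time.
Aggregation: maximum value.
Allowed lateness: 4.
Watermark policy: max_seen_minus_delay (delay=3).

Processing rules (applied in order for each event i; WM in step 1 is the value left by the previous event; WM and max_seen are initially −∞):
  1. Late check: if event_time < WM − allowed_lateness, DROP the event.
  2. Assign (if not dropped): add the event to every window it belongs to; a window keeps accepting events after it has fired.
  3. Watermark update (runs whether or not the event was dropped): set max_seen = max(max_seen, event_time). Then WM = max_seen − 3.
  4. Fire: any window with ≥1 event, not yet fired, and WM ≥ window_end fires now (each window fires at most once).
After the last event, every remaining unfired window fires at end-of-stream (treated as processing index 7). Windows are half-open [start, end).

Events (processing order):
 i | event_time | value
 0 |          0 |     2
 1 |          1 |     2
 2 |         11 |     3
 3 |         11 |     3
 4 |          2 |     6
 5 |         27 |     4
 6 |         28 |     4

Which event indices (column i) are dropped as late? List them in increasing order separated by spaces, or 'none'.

i=0 t=0 v=2: → [0,11); WM=-3
i=1 t=1 v=2: → [0,11); WM=-2
i=2 t=11 v=3: → [8,19); WM=8
i=3 t=11 v=3: → [8,19); WM=8
i=4 t=2 v=6: DROP (t<8-4); WM=8
i=5 t=27 v=4: → [24,35); WM=24; [0,11) fires=2 [8,19) fires=3
i=6 t=28 v=4: → [24,35); WM=25

4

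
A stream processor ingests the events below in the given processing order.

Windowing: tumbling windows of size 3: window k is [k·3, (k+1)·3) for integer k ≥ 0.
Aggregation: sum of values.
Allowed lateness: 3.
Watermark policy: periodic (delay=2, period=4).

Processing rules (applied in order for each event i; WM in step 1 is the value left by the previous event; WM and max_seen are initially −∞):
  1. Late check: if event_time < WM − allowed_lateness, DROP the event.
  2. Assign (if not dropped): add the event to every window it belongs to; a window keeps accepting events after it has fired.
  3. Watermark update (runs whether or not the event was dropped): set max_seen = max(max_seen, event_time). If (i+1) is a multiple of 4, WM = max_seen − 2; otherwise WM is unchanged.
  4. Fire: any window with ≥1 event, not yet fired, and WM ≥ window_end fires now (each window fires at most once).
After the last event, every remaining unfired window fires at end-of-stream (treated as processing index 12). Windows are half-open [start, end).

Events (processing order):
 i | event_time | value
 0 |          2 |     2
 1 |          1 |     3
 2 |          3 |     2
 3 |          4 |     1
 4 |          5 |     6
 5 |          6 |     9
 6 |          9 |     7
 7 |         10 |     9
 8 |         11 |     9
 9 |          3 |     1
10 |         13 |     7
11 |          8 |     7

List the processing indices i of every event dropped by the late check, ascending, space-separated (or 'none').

9

i=0 t=2 v=2: → [0,3); WM=−∞
i=1 t=1 v=3: → [0,3); WM=−∞
i=2 t=3 v=2: → [3,6); WM=−∞
i=3 t=4 v=1: → [3,6); WM=2
i=4 t=5 v=6: → [3,6); WM=2
i=5 t=6 v=9: → [6,9); WM=2
i=6 t=9 v=7: → [9,12); WM=2
i=7 t=10 v=9: → [9,12); WM=8; [0,3) fires=5 [3,6) fires=9
i=8 t=11 v=9: → [9,12); WM=8
i=9 t=3 v=1: DROP (t<8-3); WM=8
i=10 t=13 v=7: → [12,15); WM=8
i=11 t=8 v=7: → [6,9); WM=11; [6,9) fires=16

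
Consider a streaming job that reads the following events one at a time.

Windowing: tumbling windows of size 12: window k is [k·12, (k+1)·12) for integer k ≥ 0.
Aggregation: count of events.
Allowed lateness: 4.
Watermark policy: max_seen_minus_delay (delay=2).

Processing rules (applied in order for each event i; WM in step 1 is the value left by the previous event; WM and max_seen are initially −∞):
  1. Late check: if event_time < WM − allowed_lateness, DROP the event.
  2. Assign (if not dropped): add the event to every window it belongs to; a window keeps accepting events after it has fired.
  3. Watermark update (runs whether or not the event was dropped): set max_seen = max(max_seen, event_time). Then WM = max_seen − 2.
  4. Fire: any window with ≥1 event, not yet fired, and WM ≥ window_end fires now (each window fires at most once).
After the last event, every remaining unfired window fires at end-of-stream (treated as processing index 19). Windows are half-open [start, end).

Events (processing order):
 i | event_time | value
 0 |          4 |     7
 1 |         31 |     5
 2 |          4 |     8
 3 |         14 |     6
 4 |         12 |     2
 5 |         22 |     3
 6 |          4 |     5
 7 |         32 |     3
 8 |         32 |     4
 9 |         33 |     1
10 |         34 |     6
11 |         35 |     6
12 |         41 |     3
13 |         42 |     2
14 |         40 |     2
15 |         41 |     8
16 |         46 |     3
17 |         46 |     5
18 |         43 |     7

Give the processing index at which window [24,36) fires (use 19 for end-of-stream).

i=0 t=4 v=7: → [0,12); WM=2
i=1 t=31 v=5: → [24,36); WM=29; [0,12) fires=1
i=2 t=4 v=8: DROP (t<29-4); WM=29
i=3 t=14 v=6: DROP (t<29-4); WM=29
i=4 t=12 v=2: DROP (t<29-4); WM=29
i=5 t=22 v=3: DROP (t<29-4); WM=29
i=6 t=4 v=5: DROP (t<29-4); WM=29
i=7 t=32 v=3: → [24,36); WM=30
i=8 t=32 v=4: → [24,36); WM=30
i=9 t=33 v=1: → [24,36); WM=31
i=10 t=34 v=6: → [24,36); WM=32
i=11 t=35 v=6: → [24,36); WM=33
i=12 t=41 v=3: → [36,48); WM=39; [24,36) fires=6
i=13 t=42 v=2: → [36,48); WM=40
i=14 t=40 v=2: → [36,48); WM=40
i=15 t=41 v=8: → [36,48); WM=40
i=16 t=46 v=3: → [36,48); WM=44
i=17 t=46 v=5: → [36,48); WM=44
i=18 t=43 v=7: → [36,48); WM=44

12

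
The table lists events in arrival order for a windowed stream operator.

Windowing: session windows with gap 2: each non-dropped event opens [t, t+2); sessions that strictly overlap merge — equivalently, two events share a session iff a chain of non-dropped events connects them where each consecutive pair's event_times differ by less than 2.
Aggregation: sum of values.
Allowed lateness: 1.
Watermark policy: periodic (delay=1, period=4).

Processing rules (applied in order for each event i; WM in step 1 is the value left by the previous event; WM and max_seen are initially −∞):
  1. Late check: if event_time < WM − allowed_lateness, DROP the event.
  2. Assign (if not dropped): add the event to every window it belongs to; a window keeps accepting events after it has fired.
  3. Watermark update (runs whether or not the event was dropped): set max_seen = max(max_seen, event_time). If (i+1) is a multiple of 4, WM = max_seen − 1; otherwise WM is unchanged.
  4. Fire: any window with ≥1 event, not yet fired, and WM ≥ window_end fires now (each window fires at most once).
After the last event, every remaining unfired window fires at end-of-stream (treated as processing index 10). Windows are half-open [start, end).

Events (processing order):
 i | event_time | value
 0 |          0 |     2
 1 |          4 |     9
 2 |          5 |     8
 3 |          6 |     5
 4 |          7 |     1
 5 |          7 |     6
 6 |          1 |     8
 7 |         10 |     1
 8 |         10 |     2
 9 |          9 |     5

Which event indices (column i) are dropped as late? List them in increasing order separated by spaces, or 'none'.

6

i=0 t=0 v=2: → [0,2); WM=−∞
i=1 t=4 v=9: → [4,6); WM=−∞
i=2 t=5 v=8: → [4,7); WM=−∞
i=3 t=6 v=5: → [4,8); WM=5
i=4 t=7 v=1: → [4,9); WM=5
i=5 t=7 v=6: → [4,9); WM=5
i=6 t=1 v=8: DROP (t<5-1); WM=5
i=7 t=10 v=1: → [10,12); WM=9
i=8 t=10 v=2: → [10,12); WM=9
i=9 t=9 v=5: → [9,12); WM=9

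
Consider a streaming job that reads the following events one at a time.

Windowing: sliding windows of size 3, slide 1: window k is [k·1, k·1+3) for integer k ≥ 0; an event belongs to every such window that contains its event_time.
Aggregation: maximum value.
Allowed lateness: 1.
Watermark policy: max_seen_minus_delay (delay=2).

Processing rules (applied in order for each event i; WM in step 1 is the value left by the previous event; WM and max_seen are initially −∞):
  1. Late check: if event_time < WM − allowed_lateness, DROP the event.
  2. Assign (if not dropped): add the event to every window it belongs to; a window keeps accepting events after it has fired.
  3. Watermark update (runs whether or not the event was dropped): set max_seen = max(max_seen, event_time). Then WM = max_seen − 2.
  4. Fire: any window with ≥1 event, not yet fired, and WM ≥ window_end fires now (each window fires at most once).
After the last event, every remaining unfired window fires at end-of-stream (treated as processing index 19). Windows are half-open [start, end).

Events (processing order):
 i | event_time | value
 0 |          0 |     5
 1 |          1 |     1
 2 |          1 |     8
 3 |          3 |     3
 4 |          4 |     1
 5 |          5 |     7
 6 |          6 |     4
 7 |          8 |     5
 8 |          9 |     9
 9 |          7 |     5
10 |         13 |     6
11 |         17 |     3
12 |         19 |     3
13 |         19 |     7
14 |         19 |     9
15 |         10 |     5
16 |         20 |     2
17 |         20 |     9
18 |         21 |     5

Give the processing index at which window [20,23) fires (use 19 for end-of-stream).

i=0 t=0 v=5: → [0,3); WM=-2
i=1 t=1 v=1: → [1,4),[0,3); WM=-1
i=2 t=1 v=8: → [1,4),[0,3); WM=-1
i=3 t=3 v=3: → [3,6),[2,5),[1,4); WM=1
i=4 t=4 v=1: → [4,7),[3,6),[2,5); WM=2
i=5 t=5 v=7: → [5,8),[4,7),[3,6); WM=3; [0,3) fires=8
i=6 t=6 v=4: → [6,9),[5,8),[4,7); WM=4; [1,4) fires=8
i=7 t=8 v=5: → [8,11),[7,10),[6,9); WM=6; [2,5) fires=3 [3,6) fires=7
i=8 t=9 v=9: → [9,12),[8,11),[7,10); WM=7; [4,7) fires=7
i=9 t=7 v=5: → [7,10),[6,9),[5,8); WM=7
i=10 t=13 v=6: → [13,16),[12,15),[11,14); WM=11; [5,8) fires=7 [6,9) fires=5 [7,10) fires=9 [8,11) fires=9
i=11 t=17 v=3: → [17,20),[16,19),[15,18); WM=15; [9,12) fires=9 [11,14) fires=6 [12,15) fires=6
i=12 t=19 v=3: → [19,22),[18,21),[17,20); WM=17; [13,16) fires=6
i=13 t=19 v=7: → [19,22),[18,21),[17,20); WM=17
i=14 t=19 v=9: → [19,22),[18,21),[17,20); WM=17
i=15 t=10 v=5: DROP (t<17-1); WM=17
i=16 t=20 v=2: → [20,23),[19,22),[18,21); WM=18; [15,18) fires=3
i=17 t=20 v=9: → [20,23),[19,22),[18,21); WM=18
i=18 t=21 v=5: → [21,24),[20,23),[19,22); WM=19; [16,19) fires=3

19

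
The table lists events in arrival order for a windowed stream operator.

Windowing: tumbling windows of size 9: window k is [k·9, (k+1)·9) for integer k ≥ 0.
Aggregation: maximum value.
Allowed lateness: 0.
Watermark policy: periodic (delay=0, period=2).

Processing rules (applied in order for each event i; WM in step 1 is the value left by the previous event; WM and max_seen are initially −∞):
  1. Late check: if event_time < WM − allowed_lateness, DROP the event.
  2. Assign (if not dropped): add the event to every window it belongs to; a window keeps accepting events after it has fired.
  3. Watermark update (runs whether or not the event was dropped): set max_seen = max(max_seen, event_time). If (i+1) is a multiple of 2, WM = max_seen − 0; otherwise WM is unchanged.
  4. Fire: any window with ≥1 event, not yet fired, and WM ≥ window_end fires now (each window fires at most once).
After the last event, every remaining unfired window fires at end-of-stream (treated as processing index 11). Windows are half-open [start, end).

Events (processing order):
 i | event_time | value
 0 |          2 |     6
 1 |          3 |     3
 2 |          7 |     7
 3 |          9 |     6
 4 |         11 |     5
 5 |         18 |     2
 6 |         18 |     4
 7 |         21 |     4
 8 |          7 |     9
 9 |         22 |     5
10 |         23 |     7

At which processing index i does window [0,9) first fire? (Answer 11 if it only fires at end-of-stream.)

i=0 t=2 v=6: → [0,9); WM=−∞
i=1 t=3 v=3: → [0,9); WM=3
i=2 t=7 v=7: → [0,9); WM=3
i=3 t=9 v=6: → [9,18); WM=9; [0,9) fires=7
i=4 t=11 v=5: → [9,18); WM=9
i=5 t=18 v=2: → [18,27); WM=18; [9,18) fires=6
i=6 t=18 v=4: → [18,27); WM=18
i=7 t=21 v=4: → [18,27); WM=21
i=8 t=7 v=9: DROP (t<21-0); WM=21
i=9 t=22 v=5: → [18,27); WM=22
i=10 t=23 v=7: → [18,27); WM=22

3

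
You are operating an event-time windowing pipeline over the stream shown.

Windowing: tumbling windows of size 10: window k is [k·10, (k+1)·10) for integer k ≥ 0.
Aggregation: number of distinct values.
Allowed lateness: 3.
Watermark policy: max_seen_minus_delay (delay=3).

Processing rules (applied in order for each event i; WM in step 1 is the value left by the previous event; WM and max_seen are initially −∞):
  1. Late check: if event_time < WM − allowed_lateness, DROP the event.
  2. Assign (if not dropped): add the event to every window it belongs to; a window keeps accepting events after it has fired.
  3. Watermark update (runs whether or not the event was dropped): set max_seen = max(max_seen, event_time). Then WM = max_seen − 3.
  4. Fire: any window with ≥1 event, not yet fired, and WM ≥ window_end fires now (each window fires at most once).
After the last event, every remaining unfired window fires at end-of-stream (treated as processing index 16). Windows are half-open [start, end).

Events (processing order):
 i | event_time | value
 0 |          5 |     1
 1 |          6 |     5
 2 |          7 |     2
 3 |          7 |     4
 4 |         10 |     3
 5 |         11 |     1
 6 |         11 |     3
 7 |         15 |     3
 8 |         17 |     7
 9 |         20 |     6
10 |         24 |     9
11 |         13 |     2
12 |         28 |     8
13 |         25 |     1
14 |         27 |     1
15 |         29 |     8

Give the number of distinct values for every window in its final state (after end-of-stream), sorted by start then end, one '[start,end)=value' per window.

i=0 t=5 v=1: → [0,10); WM=2
i=1 t=6 v=5: → [0,10); WM=3
i=2 t=7 v=2: → [0,10); WM=4
i=3 t=7 v=4: → [0,10); WM=4
i=4 t=10 v=3: → [10,20); WM=7
i=5 t=11 v=1: → [10,20); WM=8
i=6 t=11 v=3: → [10,20); WM=8
i=7 t=15 v=3: → [10,20); WM=12; [0,10) fires=4
i=8 t=17 v=7: → [10,20); WM=14
i=9 t=20 v=6: → [20,30); WM=17
i=10 t=24 v=9: → [20,30); WM=21; [10,20) fires=3
i=11 t=13 v=2: DROP (t<21-3); WM=21
i=12 t=28 v=8: → [20,30); WM=25
i=13 t=25 v=1: → [20,30); WM=25
i=14 t=27 v=1: → [20,30); WM=25
i=15 t=29 v=8: → [20,30); WM=26

[0,10)=4 [10,20)=3 [20,30)=4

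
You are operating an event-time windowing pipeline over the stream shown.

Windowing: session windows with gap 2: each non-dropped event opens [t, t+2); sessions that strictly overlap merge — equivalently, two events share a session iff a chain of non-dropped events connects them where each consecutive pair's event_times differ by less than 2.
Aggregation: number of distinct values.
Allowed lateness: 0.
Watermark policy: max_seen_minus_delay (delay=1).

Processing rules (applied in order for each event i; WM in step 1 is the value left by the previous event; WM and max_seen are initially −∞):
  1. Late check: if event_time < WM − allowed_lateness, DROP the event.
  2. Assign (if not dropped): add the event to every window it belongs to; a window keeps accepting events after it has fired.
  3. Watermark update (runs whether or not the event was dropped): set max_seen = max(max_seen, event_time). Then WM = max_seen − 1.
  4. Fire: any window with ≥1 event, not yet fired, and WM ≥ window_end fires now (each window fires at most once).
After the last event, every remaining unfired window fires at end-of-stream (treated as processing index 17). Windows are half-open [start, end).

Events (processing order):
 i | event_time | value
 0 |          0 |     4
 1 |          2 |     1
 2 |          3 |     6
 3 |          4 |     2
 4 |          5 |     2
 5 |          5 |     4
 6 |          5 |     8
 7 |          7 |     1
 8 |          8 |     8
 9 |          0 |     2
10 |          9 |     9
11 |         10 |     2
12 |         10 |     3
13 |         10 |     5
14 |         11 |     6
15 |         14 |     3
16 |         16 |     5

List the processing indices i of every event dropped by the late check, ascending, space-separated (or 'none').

i=0 t=0 v=4: → [0,2); WM=-1
i=1 t=2 v=1: → [2,4); WM=1
i=2 t=3 v=6: → [2,5); WM=2
i=3 t=4 v=2: → [2,6); WM=3
i=4 t=5 v=2: → [2,7); WM=4
i=5 t=5 v=4: → [2,7); WM=4
i=6 t=5 v=8: → [2,7); WM=4
i=7 t=7 v=1: → [7,9); WM=6
i=8 t=8 v=8: → [7,10); WM=7
i=9 t=0 v=2: DROP (t<7-0); WM=7
i=10 t=9 v=9: → [7,11); WM=8
i=11 t=10 v=2: → [7,12); WM=9
i=12 t=10 v=3: → [7,12); WM=9
i=13 t=10 v=5: → [7,12); WM=9
i=14 t=11 v=6: → [7,13); WM=10
i=15 t=14 v=3: → [14,16); WM=13
i=16 t=16 v=5: → [16,18); WM=15

9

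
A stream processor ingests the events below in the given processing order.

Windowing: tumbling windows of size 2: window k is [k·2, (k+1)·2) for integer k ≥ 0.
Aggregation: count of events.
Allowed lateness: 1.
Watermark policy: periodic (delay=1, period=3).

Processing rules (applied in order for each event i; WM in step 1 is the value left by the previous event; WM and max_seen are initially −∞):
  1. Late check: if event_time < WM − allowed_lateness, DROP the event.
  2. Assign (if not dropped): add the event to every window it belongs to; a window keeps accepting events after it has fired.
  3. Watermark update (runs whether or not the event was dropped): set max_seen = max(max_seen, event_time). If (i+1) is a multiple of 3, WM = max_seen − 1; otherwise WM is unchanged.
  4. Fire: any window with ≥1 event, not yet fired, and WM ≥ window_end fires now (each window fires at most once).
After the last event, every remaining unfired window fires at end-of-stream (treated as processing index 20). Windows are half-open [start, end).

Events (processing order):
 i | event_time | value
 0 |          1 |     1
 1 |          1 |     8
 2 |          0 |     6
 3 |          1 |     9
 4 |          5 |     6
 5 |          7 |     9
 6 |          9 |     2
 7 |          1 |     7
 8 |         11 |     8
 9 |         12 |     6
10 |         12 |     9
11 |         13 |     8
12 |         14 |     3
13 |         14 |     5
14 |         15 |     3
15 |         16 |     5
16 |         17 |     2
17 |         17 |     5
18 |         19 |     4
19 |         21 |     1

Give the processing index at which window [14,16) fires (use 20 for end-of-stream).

i=0 t=1 v=1: → [0,2); WM=−∞
i=1 t=1 v=8: → [0,2); WM=−∞
i=2 t=0 v=6: → [0,2); WM=0
i=3 t=1 v=9: → [0,2); WM=0
i=4 t=5 v=6: → [4,6); WM=0
i=5 t=7 v=9: → [6,8); WM=6; [0,2) fires=4 [4,6) fires=1
i=6 t=9 v=2: → [8,10); WM=6
i=7 t=1 v=7: DROP (t<6-1); WM=6
i=8 t=11 v=8: → [10,12); WM=10; [6,8) fires=1 [8,10) fires=1
i=9 t=12 v=6: → [12,14); WM=10
i=10 t=12 v=9: → [12,14); WM=10
i=11 t=13 v=8: → [12,14); WM=12; [10,12) fires=1
i=12 t=14 v=3: → [14,16); WM=12
i=13 t=14 v=5: → [14,16); WM=12
i=14 t=15 v=3: → [14,16); WM=14; [12,14) fires=3
i=15 t=16 v=5: → [16,18); WM=14
i=16 t=17 v=2: → [16,18); WM=14
i=17 t=17 v=5: → [16,18); WM=16; [14,16) fires=3
i=18 t=19 v=4: → [18,20); WM=16
i=19 t=21 v=1: → [20,22); WM=16

17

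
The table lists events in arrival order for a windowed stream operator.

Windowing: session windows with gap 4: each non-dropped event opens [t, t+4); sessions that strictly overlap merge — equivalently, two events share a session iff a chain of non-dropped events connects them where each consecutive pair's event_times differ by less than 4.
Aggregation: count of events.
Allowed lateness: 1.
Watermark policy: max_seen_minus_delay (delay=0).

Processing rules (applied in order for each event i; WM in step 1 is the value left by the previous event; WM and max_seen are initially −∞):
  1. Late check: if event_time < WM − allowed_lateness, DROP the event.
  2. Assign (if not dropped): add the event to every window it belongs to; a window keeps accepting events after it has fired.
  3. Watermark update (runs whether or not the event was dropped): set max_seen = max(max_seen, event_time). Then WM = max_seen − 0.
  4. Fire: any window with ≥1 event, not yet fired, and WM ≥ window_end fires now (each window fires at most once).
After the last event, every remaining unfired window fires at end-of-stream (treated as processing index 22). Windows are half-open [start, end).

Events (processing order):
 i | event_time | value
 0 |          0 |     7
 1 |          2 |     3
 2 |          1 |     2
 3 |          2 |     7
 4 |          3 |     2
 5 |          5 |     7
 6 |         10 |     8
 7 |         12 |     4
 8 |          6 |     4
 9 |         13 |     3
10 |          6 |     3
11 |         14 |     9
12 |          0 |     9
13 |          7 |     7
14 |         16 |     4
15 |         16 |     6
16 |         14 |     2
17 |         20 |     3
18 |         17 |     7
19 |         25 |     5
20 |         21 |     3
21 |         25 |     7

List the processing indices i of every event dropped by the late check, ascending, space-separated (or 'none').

i=0 t=0 v=7: → [0,4); WM=0
i=1 t=2 v=3: → [0,6); WM=2
i=2 t=1 v=2: → [0,6); WM=2
i=3 t=2 v=7: → [0,6); WM=2
i=4 t=3 v=2: → [0,7); WM=3
i=5 t=5 v=7: → [0,9); WM=5
i=6 t=10 v=8: → [10,14); WM=10
i=7 t=12 v=4: → [10,16); WM=12
i=8 t=6 v=4: DROP (t<12-1); WM=12
i=9 t=13 v=3: → [10,17); WM=13
i=10 t=6 v=3: DROP (t<13-1); WM=13
i=11 t=14 v=9: → [10,18); WM=14
i=12 t=0 v=9: DROP (t<14-1); WM=14
i=13 t=7 v=7: DROP (t<14-1); WM=14
i=14 t=16 v=4: → [10,20); WM=16
i=15 t=16 v=6: → [10,20); WM=16
i=16 t=14 v=2: DROP (t<16-1); WM=16
i=17 t=20 v=3: → [20,24); WM=20
i=18 t=17 v=7: DROP (t<20-1); WM=20
i=19 t=25 v=5: → [25,29); WM=25
i=20 t=21 v=3: DROP (t<25-1); WM=25
i=21 t=25 v=7: → [25,29); WM=25

8 10 12 13 16 18 20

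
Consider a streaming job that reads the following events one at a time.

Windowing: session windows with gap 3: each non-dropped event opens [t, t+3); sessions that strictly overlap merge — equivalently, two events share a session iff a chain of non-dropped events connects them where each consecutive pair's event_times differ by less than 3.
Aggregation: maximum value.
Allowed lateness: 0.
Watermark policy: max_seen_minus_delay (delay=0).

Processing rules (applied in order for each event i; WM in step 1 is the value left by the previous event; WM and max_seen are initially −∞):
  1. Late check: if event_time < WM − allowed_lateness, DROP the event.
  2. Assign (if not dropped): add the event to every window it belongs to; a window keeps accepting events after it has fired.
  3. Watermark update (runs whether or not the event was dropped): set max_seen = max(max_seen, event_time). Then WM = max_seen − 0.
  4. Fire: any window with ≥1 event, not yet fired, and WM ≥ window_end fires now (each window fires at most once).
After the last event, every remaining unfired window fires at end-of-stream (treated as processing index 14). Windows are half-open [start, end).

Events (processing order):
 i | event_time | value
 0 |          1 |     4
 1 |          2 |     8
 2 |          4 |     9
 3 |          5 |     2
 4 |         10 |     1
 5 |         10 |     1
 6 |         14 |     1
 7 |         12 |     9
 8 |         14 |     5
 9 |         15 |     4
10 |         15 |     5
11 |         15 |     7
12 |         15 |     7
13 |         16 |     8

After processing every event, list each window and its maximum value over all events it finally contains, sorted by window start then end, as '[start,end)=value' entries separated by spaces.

[1,8)=9 [10,13)=1 [14,19)=8

i=0 t=1 v=4: → [1,4); WM=1
i=1 t=2 v=8: → [1,5); WM=2
i=2 t=4 v=9: → [1,7); WM=4
i=3 t=5 v=2: → [1,8); WM=5
i=4 t=10 v=1: → [10,13); WM=10
i=5 t=10 v=1: → [10,13); WM=10
i=6 t=14 v=1: → [14,17); WM=14
i=7 t=12 v=9: DROP (t<14-0); WM=14
i=8 t=14 v=5: → [14,17); WM=14
i=9 t=15 v=4: → [14,18); WM=15
i=10 t=15 v=5: → [14,18); WM=15
i=11 t=15 v=7: → [14,18); WM=15
i=12 t=15 v=7: → [14,18); WM=15
i=13 t=16 v=8: → [14,19); WM=16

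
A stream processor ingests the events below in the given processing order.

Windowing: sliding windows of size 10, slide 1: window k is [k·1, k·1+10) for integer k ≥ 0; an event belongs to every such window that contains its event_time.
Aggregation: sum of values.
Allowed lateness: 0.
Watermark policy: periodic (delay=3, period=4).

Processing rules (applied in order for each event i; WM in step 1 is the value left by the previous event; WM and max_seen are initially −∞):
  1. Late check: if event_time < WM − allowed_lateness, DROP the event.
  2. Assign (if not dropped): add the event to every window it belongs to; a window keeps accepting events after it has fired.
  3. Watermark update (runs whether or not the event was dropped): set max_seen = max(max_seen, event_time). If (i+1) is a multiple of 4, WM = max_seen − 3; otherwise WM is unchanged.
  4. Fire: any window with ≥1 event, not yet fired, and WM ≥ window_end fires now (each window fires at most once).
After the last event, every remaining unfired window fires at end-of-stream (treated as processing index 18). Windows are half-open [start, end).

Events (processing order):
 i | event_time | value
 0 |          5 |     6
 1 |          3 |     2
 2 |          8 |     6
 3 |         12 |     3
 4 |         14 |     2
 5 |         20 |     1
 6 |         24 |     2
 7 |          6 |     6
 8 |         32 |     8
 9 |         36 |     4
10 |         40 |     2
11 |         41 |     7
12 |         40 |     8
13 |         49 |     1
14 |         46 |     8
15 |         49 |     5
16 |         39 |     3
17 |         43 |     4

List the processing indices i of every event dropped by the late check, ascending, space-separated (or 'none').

i=0 t=5 v=6: → [5,15),[4,14),[3,13),[2,12),[1,11),[0,10); WM=−∞
i=1 t=3 v=2: → [3,13),[2,12),[1,11),[0,10); WM=−∞
i=2 t=8 v=6: → [8,18),[7,17),[6,16),[5,15),[4,14),[3,13),[2,12),[1,11),[0,10); WM=−∞
i=3 t=12 v=3: → [12,22),[11,21),[10,20),[9,19),[8,18),[7,17),[6,16),[5,15),[4,14),[3,13); WM=9
i=4 t=14 v=2: → [14,24),[13,23),[12,22),[11,21),[10,20),[9,19),[8,18),[7,17),[6,16),[5,15); WM=9
i=5 t=20 v=1: → [20,30),[19,29),[18,28),[17,27),[16,26),[15,25),[14,24),[13,23),[12,22),[11,21); WM=9
i=6 t=24 v=2: → [24,34),[23,33),[22,32),[21,31),[20,30),[19,29),[18,28),[17,27),[16,26),[15,25); WM=9
i=7 t=6 v=6: DROP (t<9-0); WM=21; [0,10) fires=14 [1,11) fires=14 [2,12) fires=14 [3,13) fires=17 [4,14) fires=15 [5,15) fires=17 [6,16) fires=11 [7,17) fires=11 [8,18) fires=11 [9,19) fires=5 [10,20) fires=5 [11,21) fires=6
i=8 t=32 v=8: → [32,42),[31,41),[30,40),[29,39),[28,38),[27,37),[26,36),[25,35),[24,34),[23,33); WM=21
i=9 t=36 v=4: → [36,46),[35,45),[34,44),[33,43),[32,42),[31,41),[30,40),[29,39),[28,38),[27,37); WM=21
i=10 t=40 v=2: → [40,50),[39,49),[38,48),[37,47),[36,46),[35,45),[34,44),[33,43),[32,42),[31,41); WM=21
i=11 t=41 v=7: → [41,51),[40,50),[39,49),[38,48),[37,47),[36,46),[35,45),[34,44),[33,43),[32,42); WM=38; [12,22) fires=6 [13,23) fires=3 [14,24) fires=3 [15,25) fires=3 [16,26) fires=3 [17,27) fires=3 [18,28) fires=3 [19,29) fires=3 [20,30) fires=3 [21,31) fires=2 [22,32) fires=2 [23,33) fires=10 [24,34) fires=10 [25,35) fires=8 [26,36) fires=8 [27,37) fires=12 [28,38) fires=12
i=12 t=40 v=8: → [40,50),[39,49),[38,48),[37,47),[36,46),[35,45),[34,44),[33,43),[32,42),[31,41); WM=38
i=13 t=49 v=1: → [49,59),[48,58),[47,57),[46,56),[45,55),[44,54),[43,53),[42,52),[41,51),[40,50); WM=38
i=14 t=46 v=8: → [46,56),[45,55),[44,54),[43,53),[42,52),[41,51),[40,50),[39,49),[38,48),[37,47); WM=38
i=15 t=49 v=5: → [49,59),[48,58),[47,57),[46,56),[45,55),[44,54),[43,53),[42,52),[41,51),[40,50); WM=46; [29,39) fires=12 [30,40) fires=12 [31,41) fires=22 [32,42) fires=29 [33,43) fires=21 [34,44) fires=21 [35,45) fires=21 [36,46) fires=21
i=16 t=39 v=3: DROP (t<46-0); WM=46
i=17 t=43 v=4: DROP (t<46-0); WM=46

7 16 17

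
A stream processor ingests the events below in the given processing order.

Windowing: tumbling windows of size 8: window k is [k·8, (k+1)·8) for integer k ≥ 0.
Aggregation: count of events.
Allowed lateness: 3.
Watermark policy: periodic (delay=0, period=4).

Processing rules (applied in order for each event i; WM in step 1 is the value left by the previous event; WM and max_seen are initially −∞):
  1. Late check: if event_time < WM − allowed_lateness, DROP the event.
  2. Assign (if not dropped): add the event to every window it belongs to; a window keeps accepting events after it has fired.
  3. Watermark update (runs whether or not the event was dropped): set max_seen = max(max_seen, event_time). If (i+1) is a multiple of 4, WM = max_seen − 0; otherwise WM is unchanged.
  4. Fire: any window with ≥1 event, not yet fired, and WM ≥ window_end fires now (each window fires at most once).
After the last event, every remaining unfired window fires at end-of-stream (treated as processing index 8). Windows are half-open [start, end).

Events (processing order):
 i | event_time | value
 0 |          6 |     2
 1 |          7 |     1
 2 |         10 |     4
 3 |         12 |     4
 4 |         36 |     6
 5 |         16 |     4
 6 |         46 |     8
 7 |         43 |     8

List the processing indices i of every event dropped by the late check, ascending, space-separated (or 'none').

i=0 t=6 v=2: → [0,8); WM=−∞
i=1 t=7 v=1: → [0,8); WM=−∞
i=2 t=10 v=4: → [8,16); WM=−∞
i=3 t=12 v=4: → [8,16); WM=12; [0,8) fires=2
i=4 t=36 v=6: → [32,40); WM=12
i=5 t=16 v=4: → [16,24); WM=12
i=6 t=46 v=8: → [40,48); WM=12
i=7 t=43 v=8: → [40,48); WM=46; [8,16) fires=2 [16,24) fires=1 [32,40) fires=1

none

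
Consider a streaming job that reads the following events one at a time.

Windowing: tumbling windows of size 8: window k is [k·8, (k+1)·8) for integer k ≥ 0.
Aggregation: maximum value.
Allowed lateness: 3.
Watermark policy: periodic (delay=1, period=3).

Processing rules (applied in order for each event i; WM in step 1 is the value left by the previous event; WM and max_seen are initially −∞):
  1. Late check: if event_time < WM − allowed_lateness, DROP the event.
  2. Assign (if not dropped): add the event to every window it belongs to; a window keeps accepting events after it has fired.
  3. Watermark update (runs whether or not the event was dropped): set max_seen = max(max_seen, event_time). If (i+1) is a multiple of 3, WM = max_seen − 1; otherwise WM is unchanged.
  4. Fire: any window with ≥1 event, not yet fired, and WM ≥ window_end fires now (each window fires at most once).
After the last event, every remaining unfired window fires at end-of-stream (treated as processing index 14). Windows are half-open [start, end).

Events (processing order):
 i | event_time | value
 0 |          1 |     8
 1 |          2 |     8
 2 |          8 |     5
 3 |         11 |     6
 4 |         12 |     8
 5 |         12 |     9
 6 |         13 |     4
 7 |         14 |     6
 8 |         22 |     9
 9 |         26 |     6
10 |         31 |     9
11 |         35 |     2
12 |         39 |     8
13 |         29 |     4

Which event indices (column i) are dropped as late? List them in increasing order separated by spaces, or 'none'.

i=0 t=1 v=8: → [0,8); WM=−∞
i=1 t=2 v=8: → [0,8); WM=−∞
i=2 t=8 v=5: → [8,16); WM=7
i=3 t=11 v=6: → [8,16); WM=7
i=4 t=12 v=8: → [8,16); WM=7
i=5 t=12 v=9: → [8,16); WM=11; [0,8) fires=8
i=6 t=13 v=4: → [8,16); WM=11
i=7 t=14 v=6: → [8,16); WM=11
i=8 t=22 v=9: → [16,24); WM=21; [8,16) fires=9
i=9 t=26 v=6: → [24,32); WM=21
i=10 t=31 v=9: → [24,32); WM=21
i=11 t=35 v=2: → [32,40); WM=34; [16,24) fires=9 [24,32) fires=9
i=12 t=39 v=8: → [32,40); WM=34
i=13 t=29 v=4: DROP (t<34-3); WM=34

13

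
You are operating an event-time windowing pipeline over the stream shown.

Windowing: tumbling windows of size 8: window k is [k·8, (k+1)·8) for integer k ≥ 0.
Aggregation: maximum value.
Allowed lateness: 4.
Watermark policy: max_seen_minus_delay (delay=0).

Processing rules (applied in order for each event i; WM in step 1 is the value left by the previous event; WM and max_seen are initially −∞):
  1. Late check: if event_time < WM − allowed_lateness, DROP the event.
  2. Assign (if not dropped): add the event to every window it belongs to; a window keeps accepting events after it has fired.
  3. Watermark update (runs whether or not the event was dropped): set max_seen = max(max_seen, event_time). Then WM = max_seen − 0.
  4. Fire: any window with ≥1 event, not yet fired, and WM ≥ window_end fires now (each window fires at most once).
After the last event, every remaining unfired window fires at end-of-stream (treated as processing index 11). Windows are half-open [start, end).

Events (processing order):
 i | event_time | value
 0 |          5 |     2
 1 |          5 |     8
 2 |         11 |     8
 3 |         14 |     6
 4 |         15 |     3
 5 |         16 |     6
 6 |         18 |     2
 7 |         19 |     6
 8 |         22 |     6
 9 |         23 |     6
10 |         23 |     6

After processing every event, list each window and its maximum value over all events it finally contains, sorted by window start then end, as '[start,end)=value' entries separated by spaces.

i=0 t=5 v=2: → [0,8); WM=5
i=1 t=5 v=8: → [0,8); WM=5
i=2 t=11 v=8: → [8,16); WM=11; [0,8) fires=8
i=3 t=14 v=6: → [8,16); WM=14
i=4 t=15 v=3: → [8,16); WM=15
i=5 t=16 v=6: → [16,24); WM=16; [8,16) fires=8
i=6 t=18 v=2: → [16,24); WM=18
i=7 t=19 v=6: → [16,24); WM=19
i=8 t=22 v=6: → [16,24); WM=22
i=9 t=23 v=6: → [16,24); WM=23
i=10 t=23 v=6: → [16,24); WM=23

[0,8)=8 [8,16)=8 [16,24)=6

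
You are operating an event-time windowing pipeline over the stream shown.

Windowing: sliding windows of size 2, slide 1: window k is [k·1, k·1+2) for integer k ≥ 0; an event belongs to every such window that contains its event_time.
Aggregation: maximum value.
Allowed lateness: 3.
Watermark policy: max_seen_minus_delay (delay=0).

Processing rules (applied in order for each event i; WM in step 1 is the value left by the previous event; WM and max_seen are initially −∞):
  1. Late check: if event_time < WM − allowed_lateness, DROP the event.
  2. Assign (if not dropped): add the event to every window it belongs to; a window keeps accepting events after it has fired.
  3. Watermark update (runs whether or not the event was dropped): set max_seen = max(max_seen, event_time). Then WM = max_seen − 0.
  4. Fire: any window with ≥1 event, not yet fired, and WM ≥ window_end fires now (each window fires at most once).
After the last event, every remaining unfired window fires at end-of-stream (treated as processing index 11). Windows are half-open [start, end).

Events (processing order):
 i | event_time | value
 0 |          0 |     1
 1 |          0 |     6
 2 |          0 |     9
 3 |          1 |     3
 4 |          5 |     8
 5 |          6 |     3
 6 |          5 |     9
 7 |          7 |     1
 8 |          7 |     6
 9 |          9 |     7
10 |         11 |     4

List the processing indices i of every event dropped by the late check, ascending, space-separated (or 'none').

none

i=0 t=0 v=1: → [0,2); WM=0
i=1 t=0 v=6: → [0,2); WM=0
i=2 t=0 v=9: → [0,2); WM=0
i=3 t=1 v=3: → [1,3),[0,2); WM=1
i=4 t=5 v=8: → [5,7),[4,6); WM=5; [0,2) fires=9 [1,3) fires=3
i=5 t=6 v=3: → [6,8),[5,7); WM=6; [4,6) fires=8
i=6 t=5 v=9: → [5,7),[4,6); WM=6
i=7 t=7 v=1: → [7,9),[6,8); WM=7; [5,7) fires=9
i=8 t=7 v=6: → [7,9),[6,8); WM=7
i=9 t=9 v=7: → [9,11),[8,10); WM=9; [6,8) fires=6 [7,9) fires=6
i=10 t=11 v=4: → [11,13),[10,12); WM=11; [8,10) fires=7 [9,11) fires=7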